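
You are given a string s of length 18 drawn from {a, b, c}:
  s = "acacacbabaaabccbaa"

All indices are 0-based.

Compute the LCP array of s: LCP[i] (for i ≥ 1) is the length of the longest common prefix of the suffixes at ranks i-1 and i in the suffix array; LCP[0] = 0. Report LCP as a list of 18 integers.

[0, 1, 2, 2, 1, 2, 1, 4, 2, 0, 3, 2, 1, 0, 3, 1, 3, 1]

rank→(start, suffix):
  0 → (17, 'a')
  1 → (16, 'aa')
  2 → (9, 'aaabccbaa')
  3 → (10, 'aabccbaa')
  4 → (7, 'abaaabccbaa')
  5 → (11, 'abccbaa')
  6 → (0, 'acacacbabaaabccbaa')
  7 → (2, 'acacbabaaabccbaa')
  8 → (4, 'acbabaaabccbaa')
  9 → (15, 'baa')
  10 → (8, 'baaabccbaa')
  11 → (6, 'babaaabccbaa')
  12 → (12, 'bccbaa')
  13 → (1, 'cacacbabaaabccbaa')
  14 → (3, 'cacbabaaabccbaa')
  15 → (14, 'cbaa')
  16 → (5, 'cbabaaabccbaa')
  17 → (13, 'ccbaa')

SA = [17, 16, 9, 10, 7, 11, 0, 2, 4, 15, 8, 6, 12, 1, 3, 14, 5, 13]
[i] adj suffixes → lcp
  [1] 17/16 → 1 ('a')
  [2] 16/9 → 2 ('aa')
  [3] 9/10 → 2 ('aa')
  [4] 10/7 → 1 ('a')
  [5] 7/11 → 2 ('ab')
  [6] 11/0 → 1 ('a')
  [7] 0/2 → 4 ('acac')
  [8] 2/4 → 2 ('ac')
  [9] 4/15 → 0 ('')
  [10] 15/8 → 3 ('baa')
  [11] 8/6 → 2 ('ba')
  [12] 6/12 → 1 ('b')
  [13] 12/1 → 0 ('')
  [14] 1/3 → 3 ('cac')
  [15] 3/14 → 1 ('c')
  [16] 14/5 → 3 ('cba')
  [17] 5/13 → 1 ('c')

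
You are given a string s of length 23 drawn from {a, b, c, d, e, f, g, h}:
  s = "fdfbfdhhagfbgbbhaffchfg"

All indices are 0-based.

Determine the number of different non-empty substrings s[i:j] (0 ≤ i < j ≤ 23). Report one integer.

257

rank→(start, suffix):
  0 → (16, 'affchfg')
  1 → (8, 'agfbgbbhaffchfg')
  2 → (13, 'bbhaffchfg')
  3 → (3, 'bfdhhagfbgbbhaffchfg')
  4 → (11, 'bgbbhaffchfg')
  5 → (14, 'bhaffchfg')
  6 → (19, 'chfg')
  7 → (1, 'dfbfdhhagfbgbbhaffchfg')
  8 → (5, 'dhhagfbgbbhaffchfg')
  9 → (2, 'fbfdhhagfbgbbhaffchfg')
  10 → (10, 'fbgbbhaffchfg')
  11 → (18, 'fchfg')
  12 → (0, 'fdfbfdhhagfbgbbhaffchfg')
  13 → (4, 'fdhhagfbgbbhaffchfg')
  14 → (17, 'ffchfg')
  15 → (21, 'fg')
  16 → (22, 'g')
  17 → (12, 'gbbhaffchfg')
  18 → (9, 'gfbgbbhaffchfg')
  19 → (15, 'haffchfg')
  20 → (7, 'hagfbgbbhaffchfg')
  21 → (20, 'hfg')
  22 → (6, 'hhagfbgbbhaffchfg')

SA = [16, 8, 13, 3, 11, 14, 19, 1, 5, 2, 10, 18, 0, 4, 17, 21, 22, 12, 9, 15, 7, 20, 6]
i: (SA[i-1],SA[i]) lcp shared
  1: (16,8) 1 'a'
  2: (8,13) 0 ''
  3: (13,3) 1 'b'
  4: (3,11) 1 'b'
  5: (11,14) 1 'b'
  6: (14,19) 0 ''
  7: (19,1) 0 ''
  8: (1,5) 1 'd'
  9: (5,2) 0 ''
  10: (2,10) 2 'fb'
  11: (10,18) 1 'f'
  12: (18,0) 1 'f'
  13: (0,4) 2 'fd'
  14: (4,17) 1 'f'
  15: (17,21) 1 'f'
  16: (21,22) 0 ''
  17: (22,12) 1 'g'
  18: (12,9) 1 'g'
  19: (9,15) 0 ''
  20: (15,7) 2 'ha'
  21: (7,20) 1 'h'
  22: (20,6) 1 'h'

n(n+1)/2 = 23·24/2 = 276
Σ LCP = 0 + 1 + 0 + 1 + 1 + 1 + 0 + 0 + 1 + 0 + 2 + 1 + 1 + 2 + 1 + 1 + 0 + 1 + 1 + 0 + 2 + 1 + 1 = 19
distinct = 276 − 19 = 257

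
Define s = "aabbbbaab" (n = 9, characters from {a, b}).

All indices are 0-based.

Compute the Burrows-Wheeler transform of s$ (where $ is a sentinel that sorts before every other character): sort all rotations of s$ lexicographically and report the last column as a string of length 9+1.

rank  rotation    last
    0  $aabbbbaab  b
    1  aab$aabbbb  b
    2  aabbbbaab$  $
    3  ab$aabbbba  a
    4  abbbbaab$a  a
    5  b$aabbbbaa  a
    6  baab$aabbb  b
    7  bbaab$aabb  b
    8  bbbaab$aab  b
    9  bbbbaab$aa  a

bb$aaabbba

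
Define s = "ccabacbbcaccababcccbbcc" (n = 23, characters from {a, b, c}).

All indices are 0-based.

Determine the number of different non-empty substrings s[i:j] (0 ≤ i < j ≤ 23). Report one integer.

232

sorted suffixes:
  #0 SA[0]=12  'ababcccbbcc'
  #1 SA[1]=2  'abacbbcaccababcccbbcc'
  #2 SA[2]=14  'abcccbbcc'
  #3 SA[3]=4  'acbbcaccababcccbbcc'
  #4 SA[4]=9  'accababcccbbcc'
  #5 SA[5]=13  'babcccbbcc'
  #6 SA[6]=3  'bacbbcaccababcccbbcc'
  #7 SA[7]=6  'bbcaccababcccbbcc'
  #8 SA[8]=19  'bbcc'
  #9 SA[9]=7  'bcaccababcccbbcc'
  #10 SA[10]=20  'bcc'
  #11 SA[11]=15  'bcccbbcc'
  #12 SA[12]=22  'c'
  #13 SA[13]=11  'cababcccbbcc'
  #14 SA[14]=1  'cabacbbcaccababcccbbcc'
  #15 SA[15]=8  'caccababcccbbcc'
  #16 SA[16]=5  'cbbcaccababcccbbcc'
  #17 SA[17]=18  'cbbcc'
  #18 SA[18]=21  'cc'
  #19 SA[19]=10  'ccababcccbbcc'
  #20 SA[20]=0  'ccabacbbcaccababcccbbcc'
  #21 SA[21]=17  'ccbbcc'
  #22 SA[22]=16  'cccbbcc'

SA = [12, 2, 14, 4, 9, 13, 3, 6, 19, 7, 20, 15, 22, 11, 1, 8, 5, 18, 21, 10, 0, 17, 16]
[i] adj suffixes → lcp
  [1] 12/2 → 3 ('aba')
  [2] 2/14 → 2 ('ab')
  [3] 14/4 → 1 ('a')
  [4] 4/9 → 2 ('ac')
  [5] 9/13 → 0 ('')
  [6] 13/3 → 2 ('ba')
  [7] 3/6 → 1 ('b')
  [8] 6/19 → 3 ('bbc')
  [9] 19/7 → 1 ('b')
  [10] 7/20 → 2 ('bc')
  [11] 20/15 → 3 ('bcc')
  [12] 15/22 → 0 ('')
  [13] 22/11 → 1 ('c')
  [14] 11/1 → 4 ('caba')
  [15] 1/8 → 2 ('ca')
  [16] 8/5 → 1 ('c')
  [17] 5/18 → 4 ('cbbc')
  [18] 18/21 → 1 ('c')
  [19] 21/10 → 2 ('cc')
  [20] 10/0 → 5 ('ccaba')
  [21] 0/17 → 2 ('cc')
  [22] 17/16 → 2 ('cc')

n(n+1)/2 = 23·24/2 = 276
Σ LCP = 0 + 3 + 2 + 1 + 2 + 0 + 2 + 1 + 3 + 1 + 2 + 3 + 0 + 1 + 4 + 2 + 1 + 4 + 1 + 2 + 5 + 2 + 2 = 44
distinct = 276 − 44 = 232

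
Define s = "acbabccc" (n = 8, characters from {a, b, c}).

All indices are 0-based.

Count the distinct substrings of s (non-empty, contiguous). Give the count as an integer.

30

sorted suffixes:
  #0 SA[0]=3  'abccc'
  #1 SA[1]=0  'acbabccc'
  #2 SA[2]=2  'babccc'
  #3 SA[3]=4  'bccc'
  #4 SA[4]=7  'c'
  #5 SA[5]=1  'cbabccc'
  #6 SA[6]=6  'cc'
  #7 SA[7]=5  'ccc'

SA = [3, 0, 2, 4, 7, 1, 6, 5]
[i] adj suffixes → lcp
  [1] 3/0 → 1 ('a')
  [2] 0/2 → 0 ('')
  [3] 2/4 → 1 ('b')
  [4] 4/7 → 0 ('')
  [5] 7/1 → 1 ('c')
  [6] 1/6 → 1 ('c')
  [7] 6/5 → 2 ('cc')

n(n+1)/2 = 8·9/2 = 36
Σ LCP = 0 + 1 + 0 + 1 + 0 + 1 + 1 + 2 = 6
distinct = 36 − 6 = 30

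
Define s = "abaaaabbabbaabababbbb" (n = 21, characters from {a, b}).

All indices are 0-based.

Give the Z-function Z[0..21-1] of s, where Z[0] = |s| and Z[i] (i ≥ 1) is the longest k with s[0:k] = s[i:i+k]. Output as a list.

[21, 0, 1, 1, 1, 2, 0, 0, 2, 0, 0, 1, 3, 0, 3, 0, 2, 0, 0, 0, 0]

Z[0]=21
i=1: i≥r, start 0; Z[1]=0
i=2: i≥r, start 0; Z[2]=1 grow→box=[2,3)
i=3: i≥r, start 0; Z[3]=1 grow→box=[3,4)
i=4: i≥r, start 0; Z[4]=1 grow→box=[4,5)
i=5: i≥r, start 0; Z[5]=2 grow→box=[5,7)
i=6: min(r-i=1, Z[1]=0)=0; Z[6]=0
i=7: i≥r, start 0; Z[7]=0
i=8: i≥r, start 0; Z[8]=2 grow→box=[8,10)
i=9: min(r-i=1, Z[1]=0)=0; Z[9]=0
i=10: i≥r, start 0; Z[10]=0
i=11: i≥r, start 0; Z[11]=1 grow→box=[11,12)
i=12: i≥r, start 0; Z[12]=3 grow→box=[12,15)
i=13: min(r-i=2, Z[1]=0)=0; Z[13]=0
i=14: min(r-i=1, Z[2]=1)=1; Z[14]=3 grow→box=[14,17)
i=15: min(r-i=2, Z[1]=0)=0; Z[15]=0
i=16: min(r-i=1, Z[2]=1)=1; Z[16]=2 grow→box=[16,18)
i=17: min(r-i=1, Z[1]=0)=0; Z[17]=0
i=18: i≥r, start 0; Z[18]=0
i=19: i≥r, start 0; Z[19]=0
i=20: i≥r, start 0; Z[20]=0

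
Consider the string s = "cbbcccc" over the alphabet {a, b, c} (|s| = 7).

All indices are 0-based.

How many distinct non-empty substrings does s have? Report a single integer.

20

sorted suffixes:
  #0 SA[0]=1  'bbcccc'
  #1 SA[1]=2  'bcccc'
  #2 SA[2]=6  'c'
  #3 SA[3]=0  'cbbcccc'
  #4 SA[4]=5  'cc'
  #5 SA[5]=4  'ccc'
  #6 SA[6]=3  'cccc'

SA = [1, 2, 6, 0, 5, 4, 3]
i: (SA[i-1],SA[i]) lcp shared
  1: (1,2) 1 'b'
  2: (2,6) 0 ''
  3: (6,0) 1 'c'
  4: (0,5) 1 'c'
  5: (5,4) 2 'cc'
  6: (4,3) 3 'ccc'

n(n+1)/2 = 7·8/2 = 28
Σ LCP = 0 + 1 + 0 + 1 + 1 + 2 + 3 = 8
distinct = 28 − 8 = 20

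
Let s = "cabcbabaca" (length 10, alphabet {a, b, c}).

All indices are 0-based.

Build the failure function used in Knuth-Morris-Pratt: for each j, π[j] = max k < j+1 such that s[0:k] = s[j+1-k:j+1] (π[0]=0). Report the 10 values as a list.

[0, 0, 0, 1, 0, 0, 0, 0, 1, 2]

π[0] = 0
j=1 s[j]='a': π[1]=0 (border '')
j=2 s[j]='b': π[2]=0 (border '')
j=3 s[j]='c': π[3]=1 (border 'c')
j=4 s[j]='b': k: 1→0; π[4]=0 (border '')
j=5 s[j]='a': π[5]=0 (border '')
j=6 s[j]='b': π[6]=0 (border '')
j=7 s[j]='a': π[7]=0 (border '')
j=8 s[j]='c': π[8]=1 (border 'c')
j=9 s[j]='a': π[9]=2 (border 'ca')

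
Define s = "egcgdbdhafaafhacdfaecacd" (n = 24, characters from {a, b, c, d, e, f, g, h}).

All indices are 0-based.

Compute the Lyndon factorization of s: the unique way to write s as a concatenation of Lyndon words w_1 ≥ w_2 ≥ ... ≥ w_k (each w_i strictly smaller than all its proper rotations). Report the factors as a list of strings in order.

["eg", "cgd", "bdh", "af", "aafhacdfaecacd"]

emit factor 1: 'eg' (i=0, period=2)
emit factor 2: 'cgd' (i=2, period=3)
emit factor 3: 'bdh' (i=5, period=3)
emit factor 4: 'af' (i=8, period=2)
emit factor 5: 'aafhacdfaecacd' (i=10, period=14)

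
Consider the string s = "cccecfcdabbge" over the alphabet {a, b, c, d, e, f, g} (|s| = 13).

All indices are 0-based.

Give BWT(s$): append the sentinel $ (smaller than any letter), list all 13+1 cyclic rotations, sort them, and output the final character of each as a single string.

edab$cfcecgccb

rank  rotation        last
    0  $cccecfcdabbge  e
    1  abbge$cccecfcd  d
    2  bbge$cccecfcda  a
    3  bge$cccecfcdab  b
    4  cccecfcdabbge$  $
    5  ccecfcdabbge$c  c
    6  cdabbge$cccecf  f
    7  cecfcdabbge$cc  c
    8  cfcdabbge$ccce  e
    9  dabbge$cccecfc  c
   10  e$cccecfcdabbg  g
   11  ecfcdabbge$ccc  c
   12  fcdabbge$cccec  c
   13  ge$cccecfcdabb  b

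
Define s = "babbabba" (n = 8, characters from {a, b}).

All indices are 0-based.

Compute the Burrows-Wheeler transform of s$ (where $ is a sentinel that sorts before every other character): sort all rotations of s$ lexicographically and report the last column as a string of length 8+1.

abbbbb$aa

rank  rotation   last
    0  $babbabba  a
    1  a$babbabb  b
    2  abba$babb  b
    3  abbabba$b  b
    4  ba$babbab  b
    5  babba$bab  b
    6  babbabba$  $
    7  bba$babba  a
    8  bbabba$ba  a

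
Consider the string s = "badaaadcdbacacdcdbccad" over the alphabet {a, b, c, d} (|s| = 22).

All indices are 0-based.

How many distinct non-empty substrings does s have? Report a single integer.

sorted suffixes:
  #0 SA[0]=3  'aaadcdbacacdcdbccad'
  #1 SA[1]=4  'aadcdbacacdcdbccad'
  #2 SA[2]=10  'acacdcdbccad'
  #3 SA[3]=12  'acdcdbccad'
  #4 SA[4]=20  'ad'
  #5 SA[5]=1  'adaaadcdbacacdcdbccad'
  #6 SA[6]=5  'adcdbacacdcdbccad'
  #7 SA[7]=9  'bacacdcdbccad'
  #8 SA[8]=0  'badaaadcdbacacdcdbccad'
  #9 SA[9]=17  'bccad'
  #10 SA[10]=11  'cacdcdbccad'
  #11 SA[11]=19  'cad'
  #12 SA[12]=18  'ccad'
  #13 SA[13]=7  'cdbacacdcdbccad'
  #14 SA[14]=15  'cdbccad'
  #15 SA[15]=13  'cdcdbccad'
  #16 SA[16]=21  'd'
  #17 SA[17]=2  'daaadcdbacacdcdbccad'
  #18 SA[18]=8  'dbacacdcdbccad'
  #19 SA[19]=16  'dbccad'
  #20 SA[20]=6  'dcdbacacdcdbccad'
  #21 SA[21]=14  'dcdbccad'

SA = [3, 4, 10, 12, 20, 1, 5, 9, 0, 17, 11, 19, 18, 7, 15, 13, 21, 2, 8, 16, 6, 14]
[i] adj suffixes → lcp
  [1] 3/4 → 2 ('aa')
  [2] 4/10 → 1 ('a')
  [3] 10/12 → 2 ('ac')
  [4] 12/20 → 1 ('a')
  [5] 20/1 → 2 ('ad')
  [6] 1/5 → 2 ('ad')
  [7] 5/9 → 0 ('')
  [8] 9/0 → 2 ('ba')
  [9] 0/17 → 1 ('b')
  [10] 17/11 → 0 ('')
  [11] 11/19 → 2 ('ca')
  [12] 19/18 → 1 ('c')
  [13] 18/7 → 1 ('c')
  [14] 7/15 → 3 ('cdb')
  [15] 15/13 → 2 ('cd')
  [16] 13/21 → 0 ('')
  [17] 21/2 → 1 ('d')
  [18] 2/8 → 1 ('d')
  [19] 8/16 → 2 ('db')
  [20] 16/6 → 1 ('d')
  [21] 6/14 → 4 ('dcdb')

n(n+1)/2 = 22·23/2 = 253
Σ LCP = 0 + 2 + 1 + 2 + 1 + 2 + 2 + 0 + 2 + 1 + 0 + 2 + 1 + 1 + 3 + 2 + 0 + 1 + 1 + 2 + 1 + 4 = 31
distinct = 253 − 31 = 222

222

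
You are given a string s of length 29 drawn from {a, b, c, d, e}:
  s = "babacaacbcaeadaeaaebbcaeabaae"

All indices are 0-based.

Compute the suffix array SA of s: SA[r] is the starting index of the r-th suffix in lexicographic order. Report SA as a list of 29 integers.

rank→(start, suffix):
  0 → (5, 'aacbcaeadaeaaebbcaeabaae')
  1 → (26, 'aae')
  2 → (16, 'aaebbcaeabaae')
  3 → (24, 'abaae')
  4 → (1, 'abacaacbcaeadaeaaebbcaeabaae')
  5 → (3, 'acaacbcaeadaeaaebbcaeabaae')
  6 → (6, 'acbcaeadaeaaebbcaeabaae')
  7 → (12, 'adaeaaebbcaeabaae')
  8 → (27, 'ae')
  9 → (14, 'aeaaebbcaeabaae')
  10 → (22, 'aeabaae')
  11 → (10, 'aeadaeaaebbcaeabaae')
  12 → (17, 'aebbcaeabaae')
  13 → (25, 'baae')
  14 → (0, 'babacaacbcaeadaeaaebbcaeabaae')
  15 → (2, 'bacaacbcaeadaeaaebbcaeabaae')
  16 → (19, 'bbcaeabaae')
  17 → (20, 'bcaeabaae')
  18 → (8, 'bcaeadaeaaebbcaeabaae')
  19 → (4, 'caacbcaeadaeaaebbcaeabaae')
  20 → (21, 'caeabaae')
  21 → (9, 'caeadaeaaebbcaeabaae')
  22 → (7, 'cbcaeadaeaaebbcaeabaae')
  23 → (13, 'daeaaebbcaeabaae')
  24 → (28, 'e')
  25 → (15, 'eaaebbcaeabaae')
  26 → (23, 'eabaae')
  27 → (11, 'eadaeaaebbcaeabaae')
  28 → (18, 'ebbcaeabaae')

[5, 26, 16, 24, 1, 3, 6, 12, 27, 14, 22, 10, 17, 25, 0, 2, 19, 20, 8, 4, 21, 9, 7, 13, 28, 15, 23, 11, 18]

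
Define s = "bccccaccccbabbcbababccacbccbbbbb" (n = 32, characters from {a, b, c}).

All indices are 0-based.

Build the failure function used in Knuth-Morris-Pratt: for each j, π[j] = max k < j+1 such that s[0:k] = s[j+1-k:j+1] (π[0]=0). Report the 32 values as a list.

π[0] = 0
j=1 s[j]='c': π[1]=0 (border '')
j=2 s[j]='c': π[2]=0 (border '')
j=3 s[j]='c': π[3]=0 (border '')
j=4 s[j]='c': π[4]=0 (border '')
j=5 s[j]='a': π[5]=0 (border '')
j=6 s[j]='c': π[6]=0 (border '')
j=7 s[j]='c': π[7]=0 (border '')
j=8 s[j]='c': π[8]=0 (border '')
j=9 s[j]='c': π[9]=0 (border '')
j=10 s[j]='b': π[10]=1 (border 'b')
j=11 s[j]='a': k: 1→0; π[11]=0 (border '')
j=12 s[j]='b': π[12]=1 (border 'b')
j=13 s[j]='b': k: 1→0; π[13]=1 (border 'b')
j=14 s[j]='c': π[14]=2 (border 'bc')
j=15 s[j]='b': k: 2→0; π[15]=1 (border 'b')
j=16 s[j]='a': k: 1→0; π[16]=0 (border '')
j=17 s[j]='b': π[17]=1 (border 'b')
j=18 s[j]='a': k: 1→0; π[18]=0 (border '')
j=19 s[j]='b': π[19]=1 (border 'b')
j=20 s[j]='c': π[20]=2 (border 'bc')
j=21 s[j]='c': π[21]=3 (border 'bcc')
j=22 s[j]='a': k: 3→0; π[22]=0 (border '')
j=23 s[j]='c': π[23]=0 (border '')
j=24 s[j]='b': π[24]=1 (border 'b')
j=25 s[j]='c': π[25]=2 (border 'bc')
j=26 s[j]='c': π[26]=3 (border 'bcc')
j=27 s[j]='b': k: 3→0; π[27]=1 (border 'b')
j=28 s[j]='b': k: 1→0; π[28]=1 (border 'b')
j=29 s[j]='b': k: 1→0; π[29]=1 (border 'b')
j=30 s[j]='b': k: 1→0; π[30]=1 (border 'b')
j=31 s[j]='b': k: 1→0; π[31]=1 (border 'b')

[0, 0, 0, 0, 0, 0, 0, 0, 0, 0, 1, 0, 1, 1, 2, 1, 0, 1, 0, 1, 2, 3, 0, 0, 1, 2, 3, 1, 1, 1, 1, 1]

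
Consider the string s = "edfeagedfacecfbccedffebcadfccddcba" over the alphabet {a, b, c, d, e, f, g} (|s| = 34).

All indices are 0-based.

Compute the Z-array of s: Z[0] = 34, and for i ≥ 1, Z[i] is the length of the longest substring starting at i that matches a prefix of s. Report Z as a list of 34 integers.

[34, 0, 0, 1, 0, 0, 3, 0, 0, 0, 0, 1, 0, 0, 0, 0, 0, 3, 0, 0, 0, 1, 0, 0, 0, 0, 0, 0, 0, 0, 0, 0, 0, 0]

Z[0]=34
i=1: i≥r, start 0; Z[1]=0
i=2: i≥r, start 0; Z[2]=0
i=3: i≥r, start 0; Z[3]=1 grow→box=[3,4)
i=4: i≥r, start 0; Z[4]=0
i=5: i≥r, start 0; Z[5]=0
i=6: i≥r, start 0; Z[6]=3 grow→box=[6,9)
i=7: min(r-i=2, Z[1]=0)=0; Z[7]=0
i=8: min(r-i=1, Z[2]=0)=0; Z[8]=0
i=9: i≥r, start 0; Z[9]=0
i=10: i≥r, start 0; Z[10]=0
i=11: i≥r, start 0; Z[11]=1 grow→box=[11,12)
i=12: i≥r, start 0; Z[12]=0
i=13: i≥r, start 0; Z[13]=0
i=14: i≥r, start 0; Z[14]=0
i=15: i≥r, start 0; Z[15]=0
i=16: i≥r, start 0; Z[16]=0
i=17: i≥r, start 0; Z[17]=3 grow→box=[17,20)
i=18: min(r-i=2, Z[1]=0)=0; Z[18]=0
i=19: min(r-i=1, Z[2]=0)=0; Z[19]=0
i=20: i≥r, start 0; Z[20]=0
i=21: i≥r, start 0; Z[21]=1 grow→box=[21,22)
i=22: i≥r, start 0; Z[22]=0
i=23: i≥r, start 0; Z[23]=0
i=24: i≥r, start 0; Z[24]=0
i=25: i≥r, start 0; Z[25]=0
i=26: i≥r, start 0; Z[26]=0
i=27: i≥r, start 0; Z[27]=0
i=28: i≥r, start 0; Z[28]=0
i=29: i≥r, start 0; Z[29]=0
i=30: i≥r, start 0; Z[30]=0
i=31: i≥r, start 0; Z[31]=0
i=32: i≥r, start 0; Z[32]=0
i=33: i≥r, start 0; Z[33]=0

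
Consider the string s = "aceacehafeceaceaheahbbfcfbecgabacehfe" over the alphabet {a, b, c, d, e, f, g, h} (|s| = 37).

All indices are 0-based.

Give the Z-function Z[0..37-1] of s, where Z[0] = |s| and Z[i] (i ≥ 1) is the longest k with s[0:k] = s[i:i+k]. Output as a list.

Z[0]=37
i=1: i≥r, start 0; Z[1]=0
i=2: i≥r, start 0; Z[2]=0
i=3: i≥r, start 0; Z[3]=3 grow→box=[3,6)
i=4: min(r-i=2, Z[1]=0)=0; Z[4]=0
i=5: min(r-i=1, Z[2]=0)=0; Z[5]=0
i=6: i≥r, start 0; Z[6]=0
i=7: i≥r, start 0; Z[7]=1 grow→box=[7,8)
i=8: i≥r, start 0; Z[8]=0
i=9: i≥r, start 0; Z[9]=0
i=10: i≥r, start 0; Z[10]=0
i=11: i≥r, start 0; Z[11]=0
i=12: i≥r, start 0; Z[12]=4 grow→box=[12,16)
i=13: min(r-i=3, Z[1]=0)=0; Z[13]=0
i=14: min(r-i=2, Z[2]=0)=0; Z[14]=0
i=15: min(r-i=1, Z[3]=3)=1; Z[15]=1
i=16: i≥r, start 0; Z[16]=0
i=17: i≥r, start 0; Z[17]=0
i=18: i≥r, start 0; Z[18]=1 grow→box=[18,19)
i=19: i≥r, start 0; Z[19]=0
i=20: i≥r, start 0; Z[20]=0
i=21: i≥r, start 0; Z[21]=0
i=22: i≥r, start 0; Z[22]=0
i=23: i≥r, start 0; Z[23]=0
i=24: i≥r, start 0; Z[24]=0
i=25: i≥r, start 0; Z[25]=0
i=26: i≥r, start 0; Z[26]=0
i=27: i≥r, start 0; Z[27]=0
i=28: i≥r, start 0; Z[28]=0
i=29: i≥r, start 0; Z[29]=1 grow→box=[29,30)
i=30: i≥r, start 0; Z[30]=0
i=31: i≥r, start 0; Z[31]=3 grow→box=[31,34)
i=32: min(r-i=2, Z[1]=0)=0; Z[32]=0
i=33: min(r-i=1, Z[2]=0)=0; Z[33]=0
i=34: i≥r, start 0; Z[34]=0
i=35: i≥r, start 0; Z[35]=0
i=36: i≥r, start 0; Z[36]=0

[37, 0, 0, 3, 0, 0, 0, 1, 0, 0, 0, 0, 4, 0, 0, 1, 0, 0, 1, 0, 0, 0, 0, 0, 0, 0, 0, 0, 0, 1, 0, 3, 0, 0, 0, 0, 0]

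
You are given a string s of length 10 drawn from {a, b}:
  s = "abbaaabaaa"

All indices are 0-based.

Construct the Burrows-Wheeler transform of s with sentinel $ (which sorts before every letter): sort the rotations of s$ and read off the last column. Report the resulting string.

rank  rotation     last
    0  $abbaaabaaa  a
    1  a$abbaaabaa  a
    2  aa$abbaaaba  a
    3  aaa$abbaaab  b
    4  aaabaaa$abb  b
    5  aabaaa$abba  a
    6  abaaa$abbaa  a
    7  abbaaabaaa$  $
    8  baaa$abbaaa  a
    9  baaabaaa$ab  b
   10  bbaaabaaa$a  a

aaabbaa$aba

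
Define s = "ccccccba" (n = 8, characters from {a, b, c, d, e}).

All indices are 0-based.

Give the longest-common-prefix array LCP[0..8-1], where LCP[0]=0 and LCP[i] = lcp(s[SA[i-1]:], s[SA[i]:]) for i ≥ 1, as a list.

rank | idx | suffix
   0 |   7 | a
   1 |   6 | ba
   2 |   5 | cba
   3 |   4 | ccba
   4 |   3 | cccba
   5 |   2 | ccccba
   6 |   1 | cccccba
   7 |   0 | ccccccba

SA = [7, 6, 5, 4, 3, 2, 1, 0]
i: (SA[i-1],SA[i]) lcp shared
  1: (7,6) 0 ''
  2: (6,5) 0 ''
  3: (5,4) 1 'c'
  4: (4,3) 2 'cc'
  5: (3,2) 3 'ccc'
  6: (2,1) 4 'cccc'
  7: (1,0) 5 'ccccc'

[0, 0, 0, 1, 2, 3, 4, 5]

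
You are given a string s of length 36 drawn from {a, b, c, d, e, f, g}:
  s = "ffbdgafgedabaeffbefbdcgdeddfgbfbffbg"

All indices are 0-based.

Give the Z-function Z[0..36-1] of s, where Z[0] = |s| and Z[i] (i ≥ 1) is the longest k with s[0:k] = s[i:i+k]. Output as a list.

Z[0]=36
i=1: i≥r, start 0; Z[1]=1 scan→box=[1,2)
i=2: i≥r, start 0; Z[2]=0
i=3: i≥r, start 0; Z[3]=0
i=4: i≥r, start 0; Z[4]=0
i=5: i≥r, start 0; Z[5]=0
i=6: i≥r, start 0; Z[6]=1 scan→box=[6,7)
i=7: i≥r, start 0; Z[7]=0
i=8: i≥r, start 0; Z[8]=0
i=9: i≥r, start 0; Z[9]=0
i=10: i≥r, start 0; Z[10]=0
i=11: i≥r, start 0; Z[11]=0
i=12: i≥r, start 0; Z[12]=0
i=13: i≥r, start 0; Z[13]=0
i=14: i≥r, start 0; Z[14]=3 scan→box=[14,17)
i=15: min(r-i=2, Z[1]=1)=1; Z[15]=1
i=16: min(r-i=1, Z[2]=0)=0; Z[16]=0
i=17: i≥r, start 0; Z[17]=0
i=18: i≥r, start 0; Z[18]=1 scan→box=[18,19)
i=19: i≥r, start 0; Z[19]=0
i=20: i≥r, start 0; Z[20]=0
i=21: i≥r, start 0; Z[21]=0
i=22: i≥r, start 0; Z[22]=0
i=23: i≥r, start 0; Z[23]=0
i=24: i≥r, start 0; Z[24]=0
i=25: i≥r, start 0; Z[25]=0
i=26: i≥r, start 0; Z[26]=0
i=27: i≥r, start 0; Z[27]=1 scan→box=[27,28)
i=28: i≥r, start 0; Z[28]=0
i=29: i≥r, start 0; Z[29]=0
i=30: i≥r, start 0; Z[30]=1 scan→box=[30,31)
i=31: i≥r, start 0; Z[31]=0
i=32: i≥r, start 0; Z[32]=3 scan→box=[32,35)
i=33: min(r-i=2, Z[1]=1)=1; Z[33]=1
i=34: min(r-i=1, Z[2]=0)=0; Z[34]=0
i=35: i≥r, start 0; Z[35]=0

[36, 1, 0, 0, 0, 0, 1, 0, 0, 0, 0, 0, 0, 0, 3, 1, 0, 0, 1, 0, 0, 0, 0, 0, 0, 0, 0, 1, 0, 0, 1, 0, 3, 1, 0, 0]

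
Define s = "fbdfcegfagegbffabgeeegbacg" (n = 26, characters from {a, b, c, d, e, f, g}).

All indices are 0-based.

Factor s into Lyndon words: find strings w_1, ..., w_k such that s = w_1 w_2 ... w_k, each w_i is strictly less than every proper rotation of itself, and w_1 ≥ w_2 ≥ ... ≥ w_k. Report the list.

emit factor 1: 'f' (i=0, period=1)
emit factor 2: 'bdfcegf' (i=1, period=7)
emit factor 3: 'agegbff' (i=8, period=7)
emit factor 4: 'abgeeegbacg' (i=15, period=11)

["f", "bdfcegf", "agegbff", "abgeeegbacg"]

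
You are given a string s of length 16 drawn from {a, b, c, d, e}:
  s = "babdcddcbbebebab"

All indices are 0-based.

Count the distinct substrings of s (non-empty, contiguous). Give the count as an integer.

118

sorted suffixes:
  #0 SA[0]=14  'ab'
  #1 SA[1]=1  'abdcddcbbebebab'
  #2 SA[2]=15  'b'
  #3 SA[3]=13  'bab'
  #4 SA[4]=0  'babdcddcbbebebab'
  #5 SA[5]=8  'bbebebab'
  #6 SA[6]=2  'bdcddcbbebebab'
  #7 SA[7]=11  'bebab'
  #8 SA[8]=9  'bebebab'
  #9 SA[9]=7  'cbbebebab'
  #10 SA[10]=4  'cddcbbebebab'
  #11 SA[11]=6  'dcbbebebab'
  #12 SA[12]=3  'dcddcbbebebab'
  #13 SA[13]=5  'ddcbbebebab'
  #14 SA[14]=12  'ebab'
  #15 SA[15]=10  'ebebab'

SA = [14, 1, 15, 13, 0, 8, 2, 11, 9, 7, 4, 6, 3, 5, 12, 10]
rank  pair      lcp
   1  s[14:],s[1:]  2  'ab'
   2  s[1:],s[15:]  0  ''
   3  s[15:],s[13:]  1  'b'
   4  s[13:],s[0:]  3  'bab'
   5  s[0:],s[8:]  1  'b'
   6  s[8:],s[2:]  1  'b'
   7  s[2:],s[11:]  1  'b'
   8  s[11:],s[9:]  3  'beb'
   9  s[9:],s[7:]  0  ''
  10  s[7:],s[4:]  1  'c'
  11  s[4:],s[6:]  0  ''
  12  s[6:],s[3:]  2  'dc'
  13  s[3:],s[5:]  1  'd'
  14  s[5:],s[12:]  0  ''
  15  s[12:],s[10:]  2  'eb'

n(n+1)/2 = 16·17/2 = 136
Σ LCP = 0 + 2 + 0 + 1 + 3 + 1 + 1 + 1 + 3 + 0 + 1 + 0 + 2 + 1 + 0 + 2 = 18
distinct = 136 − 18 = 118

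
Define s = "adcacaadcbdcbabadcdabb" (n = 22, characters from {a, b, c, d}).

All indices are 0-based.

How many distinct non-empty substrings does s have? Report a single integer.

223

rank | idx | suffix
   0 |   5 | aadcbdcbabadcdabb
   1 |  13 | abadcdabb
   2 |  19 | abb
   3 |   3 | acaadcbdcbabadcdabb
   4 |   0 | adcacaadcbdcbabadcdabb
   5 |   6 | adcbdcbabadcdabb
   6 |  15 | adcdabb
   7 |  21 | b
   8 |  12 | babadcdabb
   9 |  14 | badcdabb
  10 |  20 | bb
  11 |   9 | bdcbabadcdabb
  12 |   4 | caadcbdcbabadcdabb
  13 |   2 | cacaadcbdcbabadcdabb
  14 |  11 | cbabadcdabb
  15 |   8 | cbdcbabadcdabb
  16 |  17 | cdabb
  17 |  18 | dabb
  18 |   1 | dcacaadcbdcbabadcdabb
  19 |  10 | dcbabadcdabb
  20 |   7 | dcbdcbabadcdabb
  21 |  16 | dcdabb

SA = [5, 13, 19, 3, 0, 6, 15, 21, 12, 14, 20, 9, 4, 2, 11, 8, 17, 18, 1, 10, 7, 16]
rank  pair      lcp
   1  s[5:],s[13:]  1  'a'
   2  s[13:],s[19:]  2  'ab'
   3  s[19:],s[3:]  1  'a'
   4  s[3:],s[0:]  1  'a'
   5  s[0:],s[6:]  3  'adc'
   6  s[6:],s[15:]  3  'adc'
   7  s[15:],s[21:]  0  ''
   8  s[21:],s[12:]  1  'b'
   9  s[12:],s[14:]  2  'ba'
  10  s[14:],s[20:]  1  'b'
  11  s[20:],s[9:]  1  'b'
  12  s[9:],s[4:]  0  ''
  13  s[4:],s[2:]  2  'ca'
  14  s[2:],s[11:]  1  'c'
  15  s[11:],s[8:]  2  'cb'
  16  s[8:],s[17:]  1  'c'
  17  s[17:],s[18:]  0  ''
  18  s[18:],s[1:]  1  'd'
  19  s[1:],s[10:]  2  'dc'
  20  s[10:],s[7:]  3  'dcb'
  21  s[7:],s[16:]  2  'dc'

n(n+1)/2 = 22·23/2 = 253
Σ LCP = 0 + 1 + 2 + 1 + 1 + 3 + 3 + 0 + 1 + 2 + 1 + 1 + 0 + 2 + 1 + 2 + 1 + 0 + 1 + 2 + 3 + 2 = 30
distinct = 253 − 30 = 223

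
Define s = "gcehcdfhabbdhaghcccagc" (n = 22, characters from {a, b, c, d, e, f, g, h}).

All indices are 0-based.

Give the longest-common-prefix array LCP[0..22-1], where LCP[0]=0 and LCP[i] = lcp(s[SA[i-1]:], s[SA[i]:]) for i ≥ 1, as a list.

[0, 1, 2, 0, 1, 0, 1, 1, 2, 1, 1, 0, 1, 0, 0, 0, 2, 1, 0, 2, 1, 2]

sorted suffixes:
  #0 SA[0]=8  'abbdhaghcccagc'
  #1 SA[1]=19  'agc'
  #2 SA[2]=13  'aghcccagc'
  #3 SA[3]=9  'bbdhaghcccagc'
  #4 SA[4]=10  'bdhaghcccagc'
  #5 SA[5]=21  'c'
  #6 SA[6]=18  'cagc'
  #7 SA[7]=17  'ccagc'
  #8 SA[8]=16  'cccagc'
  #9 SA[9]=4  'cdfhabbdhaghcccagc'
  #10 SA[10]=1  'cehcdfhabbdhaghcccagc'
  #11 SA[11]=5  'dfhabbdhaghcccagc'
  #12 SA[12]=11  'dhaghcccagc'
  #13 SA[13]=2  'ehcdfhabbdhaghcccagc'
  #14 SA[14]=6  'fhabbdhaghcccagc'
  #15 SA[15]=20  'gc'
  #16 SA[16]=0  'gcehcdfhabbdhaghcccagc'
  #17 SA[17]=14  'ghcccagc'
  #18 SA[18]=7  'habbdhaghcccagc'
  #19 SA[19]=12  'haghcccagc'
  #20 SA[20]=15  'hcccagc'
  #21 SA[21]=3  'hcdfhabbdhaghcccagc'

SA = [8, 19, 13, 9, 10, 21, 18, 17, 16, 4, 1, 5, 11, 2, 6, 20, 0, 14, 7, 12, 15, 3]
i: (SA[i-1],SA[i]) lcp shared
  1: (8,19) 1 'a'
  2: (19,13) 2 'ag'
  3: (13,9) 0 ''
  4: (9,10) 1 'b'
  5: (10,21) 0 ''
  6: (21,18) 1 'c'
  7: (18,17) 1 'c'
  8: (17,16) 2 'cc'
  9: (16,4) 1 'c'
  10: (4,1) 1 'c'
  11: (1,5) 0 ''
  12: (5,11) 1 'd'
  13: (11,2) 0 ''
  14: (2,6) 0 ''
  15: (6,20) 0 ''
  16: (20,0) 2 'gc'
  17: (0,14) 1 'g'
  18: (14,7) 0 ''
  19: (7,12) 2 'ha'
  20: (12,15) 1 'h'
  21: (15,3) 2 'hc'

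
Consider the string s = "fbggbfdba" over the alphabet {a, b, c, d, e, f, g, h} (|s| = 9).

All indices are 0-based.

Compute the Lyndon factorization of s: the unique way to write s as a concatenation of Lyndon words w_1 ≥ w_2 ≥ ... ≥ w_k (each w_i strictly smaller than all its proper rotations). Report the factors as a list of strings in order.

["f", "bgg", "bfd", "b", "a"]

emit factor 1: 'f' (i=0, period=1)
emit factor 2: 'bgg' (i=1, period=3)
emit factor 3: 'bfd' (i=4, period=3)
emit factor 4: 'b' (i=7, period=1)
emit factor 5: 'a' (i=8, period=1)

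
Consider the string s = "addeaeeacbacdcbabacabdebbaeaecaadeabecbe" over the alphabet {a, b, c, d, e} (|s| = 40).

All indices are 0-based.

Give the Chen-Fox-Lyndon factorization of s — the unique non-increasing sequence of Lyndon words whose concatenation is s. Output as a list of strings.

emit factor 1: 'addeaee' (i=0, period=7)
emit factor 2: 'acbacdcb' (i=7, period=8)
emit factor 3: 'abacabdebbaeaec' (i=15, period=15)
emit factor 4: 'aadeabecbe' (i=30, period=10)

["addeaee", "acbacdcb", "abacabdebbaeaec", "aadeabecbe"]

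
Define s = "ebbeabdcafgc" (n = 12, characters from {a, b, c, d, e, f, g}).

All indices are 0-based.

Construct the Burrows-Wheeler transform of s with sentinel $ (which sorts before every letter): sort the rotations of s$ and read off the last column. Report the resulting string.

ceceabgdbb$af

rank  rotation       last
    0  $ebbeabdcafgc  c
    1  abdcafgc$ebbe  e
    2  afgc$ebbeabdc  c
    3  bbeabdcafgc$e  e
    4  bdcafgc$ebbea  a
    5  beabdcafgc$eb  b
    6  c$ebbeabdcafg  g
    7  cafgc$ebbeabd  d
    8  dcafgc$ebbeab  b
    9  eabdcafgc$ebb  b
   10  ebbeabdcafgc$  $
   11  fgc$ebbeabdca  a
   12  gc$ebbeabdcaf  f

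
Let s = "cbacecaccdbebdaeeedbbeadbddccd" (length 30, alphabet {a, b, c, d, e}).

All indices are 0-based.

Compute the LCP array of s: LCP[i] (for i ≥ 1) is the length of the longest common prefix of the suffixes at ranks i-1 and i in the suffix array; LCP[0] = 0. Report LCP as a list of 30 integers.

[0, 2, 1, 1, 0, 1, 1, 2, 1, 2, 0, 1, 1, 3, 1, 2, 1, 0, 1, 1, 2, 2, 1, 1, 0, 1, 1, 1, 1, 2]

rank→(start, suffix):
  0 → (6, 'accdbebdaeeedbbeadbddccd')
  1 → (2, 'acecaccdbebdaeeedbbeadbddccd')
  2 → (22, 'adbddccd')
  3 → (14, 'aeeedbbeadbddccd')
  4 → (1, 'bacecaccdbebdaeeedbbeadbddccd')
  5 → (19, 'bbeadbddccd')
  6 → (12, 'bdaeeedbbeadbddccd')
  7 → (24, 'bddccd')
  8 → (20, 'beadbddccd')
  9 → (10, 'bebdaeeedbbeadbddccd')
  10 → (5, 'caccdbebdaeeedbbeadbddccd')
  11 → (0, 'cbacecaccdbebdaeeedbbeadbddccd')
  12 → (27, 'ccd')
  13 → (7, 'ccdbebdaeeedbbeadbddccd')
  14 → (28, 'cd')
  15 → (8, 'cdbebdaeeedbbeadbddccd')
  16 → (3, 'cecaccdbebdaeeedbbeadbddccd')
  17 → (29, 'd')
  18 → (13, 'daeeedbbeadbddccd')
  19 → (18, 'dbbeadbddccd')
  20 → (23, 'dbddccd')
  21 → (9, 'dbebdaeeedbbeadbddccd')
  22 → (26, 'dccd')
  23 → (25, 'ddccd')
  24 → (21, 'eadbddccd')
  25 → (11, 'ebdaeeedbbeadbddccd')
  26 → (4, 'ecaccdbebdaeeedbbeadbddccd')
  27 → (17, 'edbbeadbddccd')
  28 → (16, 'eedbbeadbddccd')
  29 → (15, 'eeedbbeadbddccd')

SA = [6, 2, 22, 14, 1, 19, 12, 24, 20, 10, 5, 0, 27, 7, 28, 8, 3, 29, 13, 18, 23, 9, 26, 25, 21, 11, 4, 17, 16, 15]
rank  pair      lcp
   1  s[6:],s[2:]  2  'ac'
   2  s[2:],s[22:]  1  'a'
   3  s[22:],s[14:]  1  'a'
   4  s[14:],s[1:]  0  ''
   5  s[1:],s[19:]  1  'b'
   6  s[19:],s[12:]  1  'b'
   7  s[12:],s[24:]  2  'bd'
   8  s[24:],s[20:]  1  'b'
   9  s[20:],s[10:]  2  'be'
  10  s[10:],s[5:]  0  ''
  11  s[5:],s[0:]  1  'c'
  12  s[0:],s[27:]  1  'c'
  13  s[27:],s[7:]  3  'ccd'
  14  s[7:],s[28:]  1  'c'
  15  s[28:],s[8:]  2  'cd'
  16  s[8:],s[3:]  1  'c'
  17  s[3:],s[29:]  0  ''
  18  s[29:],s[13:]  1  'd'
  19  s[13:],s[18:]  1  'd'
  20  s[18:],s[23:]  2  'db'
  21  s[23:],s[9:]  2  'db'
  22  s[9:],s[26:]  1  'd'
  23  s[26:],s[25:]  1  'd'
  24  s[25:],s[21:]  0  ''
  25  s[21:],s[11:]  1  'e'
  26  s[11:],s[4:]  1  'e'
  27  s[4:],s[17:]  1  'e'
  28  s[17:],s[16:]  1  'e'
  29  s[16:],s[15:]  2  'ee'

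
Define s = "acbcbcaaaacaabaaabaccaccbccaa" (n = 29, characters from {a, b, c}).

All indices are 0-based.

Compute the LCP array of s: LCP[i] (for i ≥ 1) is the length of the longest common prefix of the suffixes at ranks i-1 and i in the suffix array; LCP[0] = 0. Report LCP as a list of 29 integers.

[0, 1, 2, 3, 3, 2, 4, 2, 1, 3, 1, 2, 2, 3, 0, 2, 1, 2, 2, 0, 3, 3, 2, 1, 3, 3, 1, 3, 2]

rank→(start, suffix):
  0 → (28, 'a')
  1 → (27, 'aa')
  2 → (6, 'aaaacaabaaabaccaccbccaa')
  3 → (14, 'aaabaccaccbccaa')
  4 → (7, 'aaacaabaaabaccaccbccaa')
  5 → (11, 'aabaaabaccaccbccaa')
  6 → (15, 'aabaccaccbccaa')
  7 → (8, 'aacaabaaabaccaccbccaa')
  8 → (12, 'abaaabaccaccbccaa')
  9 → (16, 'abaccaccbccaa')
  10 → (9, 'acaabaaabaccaccbccaa')
  11 → (0, 'acbcbcaaaacaabaaabaccaccbccaa')
  12 → (18, 'accaccbccaa')
  13 → (21, 'accbccaa')
  14 → (13, 'baaabaccaccbccaa')
  15 → (17, 'baccaccbccaa')
  16 → (4, 'bcaaaacaabaaabaccaccbccaa')
  17 → (2, 'bcbcaaaacaabaaabaccaccbccaa')
  18 → (24, 'bccaa')
  19 → (26, 'caa')
  20 → (5, 'caaaacaabaaabaccaccbccaa')
  21 → (10, 'caabaaabaccaccbccaa')
  22 → (20, 'caccbccaa')
  23 → (3, 'cbcaaaacaabaaabaccaccbccaa')
  24 → (1, 'cbcbcaaaacaabaaabaccaccbccaa')
  25 → (23, 'cbccaa')
  26 → (25, 'ccaa')
  27 → (19, 'ccaccbccaa')
  28 → (22, 'ccbccaa')

SA = [28, 27, 6, 14, 7, 11, 15, 8, 12, 16, 9, 0, 18, 21, 13, 17, 4, 2, 24, 26, 5, 10, 20, 3, 1, 23, 25, 19, 22]
[i] adj suffixes → lcp
  [1] 28/27 → 1 ('a')
  [2] 27/6 → 2 ('aa')
  [3] 6/14 → 3 ('aaa')
  [4] 14/7 → 3 ('aaa')
  [5] 7/11 → 2 ('aa')
  [6] 11/15 → 4 ('aaba')
  [7] 15/8 → 2 ('aa')
  [8] 8/12 → 1 ('a')
  [9] 12/16 → 3 ('aba')
  [10] 16/9 → 1 ('a')
  [11] 9/0 → 2 ('ac')
  [12] 0/18 → 2 ('ac')
  [13] 18/21 → 3 ('acc')
  [14] 21/13 → 0 ('')
  [15] 13/17 → 2 ('ba')
  [16] 17/4 → 1 ('b')
  [17] 4/2 → 2 ('bc')
  [18] 2/24 → 2 ('bc')
  [19] 24/26 → 0 ('')
  [20] 26/5 → 3 ('caa')
  [21] 5/10 → 3 ('caa')
  [22] 10/20 → 2 ('ca')
  [23] 20/3 → 1 ('c')
  [24] 3/1 → 3 ('cbc')
  [25] 1/23 → 3 ('cbc')
  [26] 23/25 → 1 ('c')
  [27] 25/19 → 3 ('cca')
  [28] 19/22 → 2 ('cc')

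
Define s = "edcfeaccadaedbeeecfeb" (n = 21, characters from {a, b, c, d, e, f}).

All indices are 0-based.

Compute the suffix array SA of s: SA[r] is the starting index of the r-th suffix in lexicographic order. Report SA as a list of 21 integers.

rank | idx | suffix
   0 |   5 | accadaedbeeecfeb
   1 |   8 | adaedbeeecfeb
   2 |  10 | aedbeeecfeb
   3 |  20 | b
   4 |  13 | beeecfeb
   5 |   7 | cadaedbeeecfeb
   6 |   6 | ccadaedbeeecfeb
   7 |   2 | cfeaccadaedbeeecfeb
   8 |  17 | cfeb
   9 |   9 | daedbeeecfeb
  10 |  12 | dbeeecfeb
  11 |   1 | dcfeaccadaedbeeecfeb
  12 |   4 | eaccadaedbeeecfeb
  13 |  19 | eb
  14 |  16 | ecfeb
  15 |  11 | edbeeecfeb
  16 |   0 | edcfeaccadaedbeeecfeb
  17 |  15 | eecfeb
  18 |  14 | eeecfeb
  19 |   3 | feaccadaedbeeecfeb
  20 |  18 | feb

[5, 8, 10, 20, 13, 7, 6, 2, 17, 9, 12, 1, 4, 19, 16, 11, 0, 15, 14, 3, 18]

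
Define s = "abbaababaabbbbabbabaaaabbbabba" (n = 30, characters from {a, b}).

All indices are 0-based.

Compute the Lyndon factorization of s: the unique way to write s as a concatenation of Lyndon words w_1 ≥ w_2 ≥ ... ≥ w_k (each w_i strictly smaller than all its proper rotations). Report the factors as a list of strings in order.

["abb", "aababaabbbbabbab", "aaaabbbabb", "a"]

emit factor 1: 'abb' (i=0, period=3)
emit factor 2: 'aababaabbbbabbab' (i=3, period=16)
emit factor 3: 'aaaabbbabb' (i=19, period=10)
emit factor 4: 'a' (i=29, period=1)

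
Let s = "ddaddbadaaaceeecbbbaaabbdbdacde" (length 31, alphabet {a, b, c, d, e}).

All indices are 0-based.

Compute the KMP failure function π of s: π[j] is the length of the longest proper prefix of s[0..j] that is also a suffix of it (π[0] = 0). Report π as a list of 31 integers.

[0, 1, 0, 1, 2, 0, 0, 1, 0, 0, 0, 0, 0, 0, 0, 0, 0, 0, 0, 0, 0, 0, 0, 0, 1, 0, 1, 0, 0, 1, 0]

π[0] = 0
j=1 s[j]='d': π[1]=1 (border 'd')
j=2 s[j]='a': k: 1→0; π[2]=0 (border '')
j=3 s[j]='d': π[3]=1 (border 'd')
j=4 s[j]='d': π[4]=2 (border 'dd')
j=5 s[j]='b': k: 2→1→0; π[5]=0 (border '')
j=6 s[j]='a': π[6]=0 (border '')
j=7 s[j]='d': π[7]=1 (border 'd')
j=8 s[j]='a': k: 1→0; π[8]=0 (border '')
j=9 s[j]='a': π[9]=0 (border '')
j=10 s[j]='a': π[10]=0 (border '')
j=11 s[j]='c': π[11]=0 (border '')
j=12 s[j]='e': π[12]=0 (border '')
j=13 s[j]='e': π[13]=0 (border '')
j=14 s[j]='e': π[14]=0 (border '')
j=15 s[j]='c': π[15]=0 (border '')
j=16 s[j]='b': π[16]=0 (border '')
j=17 s[j]='b': π[17]=0 (border '')
j=18 s[j]='b': π[18]=0 (border '')
j=19 s[j]='a': π[19]=0 (border '')
j=20 s[j]='a': π[20]=0 (border '')
j=21 s[j]='a': π[21]=0 (border '')
j=22 s[j]='b': π[22]=0 (border '')
j=23 s[j]='b': π[23]=0 (border '')
j=24 s[j]='d': π[24]=1 (border 'd')
j=25 s[j]='b': k: 1→0; π[25]=0 (border '')
j=26 s[j]='d': π[26]=1 (border 'd')
j=27 s[j]='a': k: 1→0; π[27]=0 (border '')
j=28 s[j]='c': π[28]=0 (border '')
j=29 s[j]='d': π[29]=1 (border 'd')
j=30 s[j]='e': k: 1→0; π[30]=0 (border '')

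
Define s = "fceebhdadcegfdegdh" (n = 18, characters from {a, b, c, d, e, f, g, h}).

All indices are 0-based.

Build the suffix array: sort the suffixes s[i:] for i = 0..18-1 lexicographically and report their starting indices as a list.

[7, 4, 1, 9, 6, 8, 13, 16, 3, 2, 14, 10, 0, 12, 15, 11, 17, 5]

rank | idx | suffix
   0 |   7 | adcegfdegdh
   1 |   4 | bhdadcegfdegdh
   2 |   1 | ceebhdadcegfdegdh
   3 |   9 | cegfdegdh
   4 |   6 | dadcegfdegdh
   5 |   8 | dcegfdegdh
   6 |  13 | degdh
   7 |  16 | dh
   8 |   3 | ebhdadcegfdegdh
   9 |   2 | eebhdadcegfdegdh
  10 |  14 | egdh
  11 |  10 | egfdegdh
  12 |   0 | fceebhdadcegfdegdh
  13 |  12 | fdegdh
  14 |  15 | gdh
  15 |  11 | gfdegdh
  16 |  17 | h
  17 |   5 | hdadcegfdegdh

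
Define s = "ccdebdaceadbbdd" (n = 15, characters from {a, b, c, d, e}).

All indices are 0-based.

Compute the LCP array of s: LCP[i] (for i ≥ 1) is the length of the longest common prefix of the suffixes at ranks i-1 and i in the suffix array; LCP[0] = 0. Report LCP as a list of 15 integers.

sorted suffixes:
  #0 SA[0]=6  'aceadbbdd'
  #1 SA[1]=9  'adbbdd'
  #2 SA[2]=11  'bbdd'
  #3 SA[3]=4  'bdaceadbbdd'
  #4 SA[4]=12  'bdd'
  #5 SA[5]=0  'ccdebdaceadbbdd'
  #6 SA[6]=1  'cdebdaceadbbdd'
  #7 SA[7]=7  'ceadbbdd'
  #8 SA[8]=14  'd'
  #9 SA[9]=5  'daceadbbdd'
  #10 SA[10]=10  'dbbdd'
  #11 SA[11]=13  'dd'
  #12 SA[12]=2  'debdaceadbbdd'
  #13 SA[13]=8  'eadbbdd'
  #14 SA[14]=3  'ebdaceadbbdd'

SA = [6, 9, 11, 4, 12, 0, 1, 7, 14, 5, 10, 13, 2, 8, 3]
i: (SA[i-1],SA[i]) lcp shared
  1: (6,9) 1 'a'
  2: (9,11) 0 ''
  3: (11,4) 1 'b'
  4: (4,12) 2 'bd'
  5: (12,0) 0 ''
  6: (0,1) 1 'c'
  7: (1,7) 1 'c'
  8: (7,14) 0 ''
  9: (14,5) 1 'd'
  10: (5,10) 1 'd'
  11: (10,13) 1 'd'
  12: (13,2) 1 'd'
  13: (2,8) 0 ''
  14: (8,3) 1 'e'

[0, 1, 0, 1, 2, 0, 1, 1, 0, 1, 1, 1, 1, 0, 1]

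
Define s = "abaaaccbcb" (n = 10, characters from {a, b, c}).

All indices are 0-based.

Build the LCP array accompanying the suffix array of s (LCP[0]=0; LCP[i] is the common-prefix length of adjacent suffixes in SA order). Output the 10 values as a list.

[0, 2, 1, 1, 0, 1, 1, 0, 2, 1]

rank→(start, suffix):
  0 → (2, 'aaaccbcb')
  1 → (3, 'aaccbcb')
  2 → (0, 'abaaaccbcb')
  3 → (4, 'accbcb')
  4 → (9, 'b')
  5 → (1, 'baaaccbcb')
  6 → (7, 'bcb')
  7 → (8, 'cb')
  8 → (6, 'cbcb')
  9 → (5, 'ccbcb')

SA = [2, 3, 0, 4, 9, 1, 7, 8, 6, 5]
i: (SA[i-1],SA[i]) lcp shared
  1: (2,3) 2 'aa'
  2: (3,0) 1 'a'
  3: (0,4) 1 'a'
  4: (4,9) 0 ''
  5: (9,1) 1 'b'
  6: (1,7) 1 'b'
  7: (7,8) 0 ''
  8: (8,6) 2 'cb'
  9: (6,5) 1 'c'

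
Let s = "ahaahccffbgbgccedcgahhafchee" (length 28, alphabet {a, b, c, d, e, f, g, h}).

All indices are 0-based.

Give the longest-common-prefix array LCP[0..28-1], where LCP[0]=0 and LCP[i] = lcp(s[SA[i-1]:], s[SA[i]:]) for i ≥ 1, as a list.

[0, 1, 1, 2, 2, 0, 2, 0, 2, 1, 1, 1, 1, 0, 0, 1, 1, 0, 1, 1, 0, 1, 1, 0, 2, 1, 1, 1]

rank | idx | suffix
   0 |   2 | aahccffbgbgccedcgahhafchee
   1 |  22 | afchee
   2 |   0 | ahaahccffbgbgccedcgahhafchee
   3 |   3 | ahccffbgbgccedcgahhafchee
   4 |  19 | ahhafchee
   5 |   9 | bgbgccedcgahhafchee
   6 |  11 | bgccedcgahhafchee
   7 |  13 | ccedcgahhafchee
   8 |   5 | ccffbgbgccedcgahhafchee
   9 |  14 | cedcgahhafchee
  10 |   6 | cffbgbgccedcgahhafchee
  11 |  17 | cgahhafchee
  12 |  24 | chee
  13 |  16 | dcgahhafchee
  14 |  27 | e
  15 |  15 | edcgahhafchee
  16 |  26 | ee
  17 |   8 | fbgbgccedcgahhafchee
  18 |  23 | fchee
  19 |   7 | ffbgbgccedcgahhafchee
  20 |  18 | gahhafchee
  21 |  10 | gbgccedcgahhafchee
  22 |  12 | gccedcgahhafchee
  23 |   1 | haahccffbgbgccedcgahhafchee
  24 |  21 | hafchee
  25 |   4 | hccffbgbgccedcgahhafchee
  26 |  25 | hee
  27 |  20 | hhafchee

SA = [2, 22, 0, 3, 19, 9, 11, 13, 5, 14, 6, 17, 24, 16, 27, 15, 26, 8, 23, 7, 18, 10, 12, 1, 21, 4, 25, 20]
i: (SA[i-1],SA[i]) lcp shared
  1: (2,22) 1 'a'
  2: (22,0) 1 'a'
  3: (0,3) 2 'ah'
  4: (3,19) 2 'ah'
  5: (19,9) 0 ''
  6: (9,11) 2 'bg'
  7: (11,13) 0 ''
  8: (13,5) 2 'cc'
  9: (5,14) 1 'c'
  10: (14,6) 1 'c'
  11: (6,17) 1 'c'
  12: (17,24) 1 'c'
  13: (24,16) 0 ''
  14: (16,27) 0 ''
  15: (27,15) 1 'e'
  16: (15,26) 1 'e'
  17: (26,8) 0 ''
  18: (8,23) 1 'f'
  19: (23,7) 1 'f'
  20: (7,18) 0 ''
  21: (18,10) 1 'g'
  22: (10,12) 1 'g'
  23: (12,1) 0 ''
  24: (1,21) 2 'ha'
  25: (21,4) 1 'h'
  26: (4,25) 1 'h'
  27: (25,20) 1 'h'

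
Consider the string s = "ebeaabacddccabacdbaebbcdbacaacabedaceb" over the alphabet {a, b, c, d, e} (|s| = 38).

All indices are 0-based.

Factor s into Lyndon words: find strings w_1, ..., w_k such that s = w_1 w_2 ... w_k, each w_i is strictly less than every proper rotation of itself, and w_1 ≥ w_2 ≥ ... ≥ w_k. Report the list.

["e", "be", "aabacddccabacdbaebbcdbacaacabedaceb"]

emit factor 1: 'e' (i=0, period=1)
emit factor 2: 'be' (i=1, period=2)
emit factor 3: 'aabacddccabacdbaebbcdbacaacabedaceb' (i=3, period=35)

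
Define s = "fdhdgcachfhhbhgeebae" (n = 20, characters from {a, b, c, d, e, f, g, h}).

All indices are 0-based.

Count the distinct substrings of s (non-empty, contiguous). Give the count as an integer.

sorted suffixes:
  #0 SA[0]=6  'achfhhbhgeebae'
  #1 SA[1]=18  'ae'
  #2 SA[2]=17  'bae'
  #3 SA[3]=12  'bhgeebae'
  #4 SA[4]=5  'cachfhhbhgeebae'
  #5 SA[5]=7  'chfhhbhgeebae'
  #6 SA[6]=3  'dgcachfhhbhgeebae'
  #7 SA[7]=1  'dhdgcachfhhbhgeebae'
  #8 SA[8]=19  'e'
  #9 SA[9]=16  'ebae'
  #10 SA[10]=15  'eebae'
  #11 SA[11]=0  'fdhdgcachfhhbhgeebae'
  #12 SA[12]=9  'fhhbhgeebae'
  #13 SA[13]=4  'gcachfhhbhgeebae'
  #14 SA[14]=14  'geebae'
  #15 SA[15]=11  'hbhgeebae'
  #16 SA[16]=2  'hdgcachfhhbhgeebae'
  #17 SA[17]=8  'hfhhbhgeebae'
  #18 SA[18]=13  'hgeebae'
  #19 SA[19]=10  'hhbhgeebae'

SA = [6, 18, 17, 12, 5, 7, 3, 1, 19, 16, 15, 0, 9, 4, 14, 11, 2, 8, 13, 10]
i: (SA[i-1],SA[i]) lcp shared
  1: (6,18) 1 'a'
  2: (18,17) 0 ''
  3: (17,12) 1 'b'
  4: (12,5) 0 ''
  5: (5,7) 1 'c'
  6: (7,3) 0 ''
  7: (3,1) 1 'd'
  8: (1,19) 0 ''
  9: (19,16) 1 'e'
  10: (16,15) 1 'e'
  11: (15,0) 0 ''
  12: (0,9) 1 'f'
  13: (9,4) 0 ''
  14: (4,14) 1 'g'
  15: (14,11) 0 ''
  16: (11,2) 1 'h'
  17: (2,8) 1 'h'
  18: (8,13) 1 'h'
  19: (13,10) 1 'h'

n(n+1)/2 = 20·21/2 = 210
Σ LCP = 0 + 1 + 0 + 1 + 0 + 1 + 0 + 1 + 0 + 1 + 1 + 0 + 1 + 0 + 1 + 0 + 1 + 1 + 1 + 1 = 12
distinct = 210 − 12 = 198

198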